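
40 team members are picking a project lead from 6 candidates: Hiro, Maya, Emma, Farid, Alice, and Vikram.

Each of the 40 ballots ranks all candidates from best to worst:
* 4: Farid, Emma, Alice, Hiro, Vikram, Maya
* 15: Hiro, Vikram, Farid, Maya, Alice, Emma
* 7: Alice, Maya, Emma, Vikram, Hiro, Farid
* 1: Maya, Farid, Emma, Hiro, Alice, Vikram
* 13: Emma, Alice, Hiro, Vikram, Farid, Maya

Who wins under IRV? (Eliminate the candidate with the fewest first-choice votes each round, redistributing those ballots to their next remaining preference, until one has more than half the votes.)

Emma

Round 1: Hiro 15, Maya 1, Emma 13, Farid 4, Alice 7, Vikram 0. Vikram eliminated.
Round 2: Hiro 15, Maya 1, Emma 13, Farid 4, Alice 7. Maya eliminated.
Round 3: Hiro 15, Emma 13, Farid 5, Alice 7. Farid eliminated.
Round 4: Hiro 15, Emma 18, Alice 7. Alice eliminated.
Round 5: Hiro 15, Emma 25. Emma has a majority (≥21).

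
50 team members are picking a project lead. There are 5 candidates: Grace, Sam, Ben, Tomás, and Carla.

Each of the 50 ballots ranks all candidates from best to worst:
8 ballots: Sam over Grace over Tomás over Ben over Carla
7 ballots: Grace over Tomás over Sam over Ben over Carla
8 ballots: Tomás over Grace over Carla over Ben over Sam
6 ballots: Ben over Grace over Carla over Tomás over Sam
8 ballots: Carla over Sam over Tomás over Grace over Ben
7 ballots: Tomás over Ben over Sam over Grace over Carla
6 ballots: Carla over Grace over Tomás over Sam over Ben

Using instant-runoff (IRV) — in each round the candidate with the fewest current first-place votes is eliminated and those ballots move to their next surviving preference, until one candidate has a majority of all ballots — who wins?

Grace

Round 1: Grace 7, Sam 8, Ben 6, Tomás 15, Carla 14. Ben eliminated.
Round 2: Grace 13, Sam 8, Tomás 15, Carla 14. Sam eliminated.
Round 3: Grace 21, Tomás 15, Carla 14. Carla eliminated.
Round 4: Grace 27, Tomás 23. Grace has a majority (≥26).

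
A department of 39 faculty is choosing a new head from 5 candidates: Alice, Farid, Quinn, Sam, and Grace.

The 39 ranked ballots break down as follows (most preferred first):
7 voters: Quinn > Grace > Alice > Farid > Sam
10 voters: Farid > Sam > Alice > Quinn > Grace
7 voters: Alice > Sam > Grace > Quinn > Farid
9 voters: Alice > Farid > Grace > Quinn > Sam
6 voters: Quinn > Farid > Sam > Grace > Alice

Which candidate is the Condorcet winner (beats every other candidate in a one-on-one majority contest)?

Alice

Alice vs Farid: 23–16
Alice vs Quinn: 26–13
Alice vs Sam: 23–16
Alice vs Grace: 26–13
Alice beats every other candidate.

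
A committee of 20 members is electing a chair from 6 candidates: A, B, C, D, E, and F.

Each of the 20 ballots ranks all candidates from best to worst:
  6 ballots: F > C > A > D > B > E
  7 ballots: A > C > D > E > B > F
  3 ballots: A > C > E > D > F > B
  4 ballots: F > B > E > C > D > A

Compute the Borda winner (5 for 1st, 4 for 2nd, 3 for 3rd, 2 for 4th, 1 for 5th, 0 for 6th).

A: 6×3 + 7×5 + 3×5 + 4×0 = 68
B: 6×1 + 7×1 + 3×0 + 4×4 = 29
C: 6×4 + 7×4 + 3×4 + 4×2 = 72
D: 6×2 + 7×3 + 3×2 + 4×1 = 43
E: 6×0 + 7×2 + 3×3 + 4×3 = 35
F: 6×5 + 7×0 + 3×1 + 4×5 = 53

C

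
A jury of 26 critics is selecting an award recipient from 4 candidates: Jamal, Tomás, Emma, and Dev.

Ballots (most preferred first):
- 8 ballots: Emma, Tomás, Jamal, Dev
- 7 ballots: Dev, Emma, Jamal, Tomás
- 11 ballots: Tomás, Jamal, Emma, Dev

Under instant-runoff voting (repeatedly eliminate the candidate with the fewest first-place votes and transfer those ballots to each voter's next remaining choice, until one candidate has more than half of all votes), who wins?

Round 1: Jamal 0, Tomás 11, Emma 8, Dev 7. Jamal eliminated.
Round 2: Tomás 11, Emma 8, Dev 7. Dev eliminated.
Round 3: Tomás 11, Emma 15. Emma has a majority (≥14).

Emma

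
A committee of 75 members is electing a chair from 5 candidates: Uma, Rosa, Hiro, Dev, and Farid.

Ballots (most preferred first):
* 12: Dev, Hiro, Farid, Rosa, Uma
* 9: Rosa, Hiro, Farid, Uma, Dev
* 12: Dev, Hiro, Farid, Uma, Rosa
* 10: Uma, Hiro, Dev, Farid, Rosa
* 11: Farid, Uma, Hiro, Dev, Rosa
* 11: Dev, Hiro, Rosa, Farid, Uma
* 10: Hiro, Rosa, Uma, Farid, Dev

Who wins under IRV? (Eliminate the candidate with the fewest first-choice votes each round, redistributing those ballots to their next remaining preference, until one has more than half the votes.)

Hiro

Round 1: Uma 10, Rosa 9, Hiro 10, Dev 35, Farid 11. Rosa eliminated.
Round 2: Uma 10, Hiro 19, Dev 35, Farid 11. Uma eliminated.
Round 3: Hiro 29, Dev 35, Farid 11. Farid eliminated.
Round 4: Hiro 40, Dev 35. Hiro has a majority (≥38).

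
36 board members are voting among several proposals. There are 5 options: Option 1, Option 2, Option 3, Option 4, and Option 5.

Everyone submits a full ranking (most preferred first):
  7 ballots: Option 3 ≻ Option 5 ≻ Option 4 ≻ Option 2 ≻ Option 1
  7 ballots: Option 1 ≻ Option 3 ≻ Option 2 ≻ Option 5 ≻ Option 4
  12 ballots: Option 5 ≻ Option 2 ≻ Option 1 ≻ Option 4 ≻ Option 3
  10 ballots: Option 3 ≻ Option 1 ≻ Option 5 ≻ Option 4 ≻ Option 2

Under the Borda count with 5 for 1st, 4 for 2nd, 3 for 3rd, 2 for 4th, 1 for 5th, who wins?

Option 1: 7×1 + 7×5 + 12×3 + 10×4 = 118
Option 2: 7×2 + 7×3 + 12×4 + 10×1 = 93
Option 3: 7×5 + 7×4 + 12×1 + 10×5 = 125
Option 4: 7×3 + 7×1 + 12×2 + 10×2 = 72
Option 5: 7×4 + 7×2 + 12×5 + 10×3 = 132

Option 5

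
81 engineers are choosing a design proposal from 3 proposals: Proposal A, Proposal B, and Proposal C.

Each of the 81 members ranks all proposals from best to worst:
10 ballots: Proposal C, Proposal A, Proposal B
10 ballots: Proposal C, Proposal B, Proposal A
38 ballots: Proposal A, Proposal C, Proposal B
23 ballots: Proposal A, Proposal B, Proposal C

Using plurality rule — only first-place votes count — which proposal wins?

Proposal A

First-place votes: Proposal A 61, Proposal B 0, Proposal C 20.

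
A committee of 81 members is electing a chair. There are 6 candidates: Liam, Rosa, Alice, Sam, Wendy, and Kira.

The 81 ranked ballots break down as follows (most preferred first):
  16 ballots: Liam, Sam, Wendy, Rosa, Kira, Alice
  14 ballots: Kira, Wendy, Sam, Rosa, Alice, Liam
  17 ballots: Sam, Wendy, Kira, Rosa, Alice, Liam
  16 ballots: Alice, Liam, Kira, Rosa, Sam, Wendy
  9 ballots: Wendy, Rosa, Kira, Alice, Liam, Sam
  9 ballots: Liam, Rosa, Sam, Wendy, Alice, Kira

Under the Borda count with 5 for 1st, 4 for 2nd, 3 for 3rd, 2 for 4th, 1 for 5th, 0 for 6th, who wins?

Wendy

Liam: 16×5 + 14×0 + 17×0 + 16×4 + 9×1 + 9×5 = 198
Rosa: 16×2 + 14×2 + 17×2 + 16×2 + 9×4 + 9×4 = 198
Alice: 16×0 + 14×1 + 17×1 + 16×5 + 9×2 + 9×1 = 138
Sam: 16×4 + 14×3 + 17×5 + 16×1 + 9×0 + 9×3 = 234
Wendy: 16×3 + 14×4 + 17×4 + 16×0 + 9×5 + 9×2 = 235
Kira: 16×1 + 14×5 + 17×3 + 16×3 + 9×3 + 9×0 = 212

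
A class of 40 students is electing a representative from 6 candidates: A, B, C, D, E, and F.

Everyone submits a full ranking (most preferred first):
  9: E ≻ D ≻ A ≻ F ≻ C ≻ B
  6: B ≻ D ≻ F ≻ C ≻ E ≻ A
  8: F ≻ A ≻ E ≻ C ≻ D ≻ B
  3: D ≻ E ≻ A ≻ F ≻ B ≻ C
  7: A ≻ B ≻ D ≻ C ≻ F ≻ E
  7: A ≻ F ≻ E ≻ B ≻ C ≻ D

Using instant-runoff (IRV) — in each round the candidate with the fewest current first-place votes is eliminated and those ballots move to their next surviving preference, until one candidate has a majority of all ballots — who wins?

Round 1: A 14, B 6, C 0, D 3, E 9, F 8. C eliminated.
Round 2: A 14, B 6, D 3, E 9, F 8. D eliminated.
Round 3: A 14, B 6, E 12, F 8. B eliminated.
Round 4: A 14, E 12, F 14. E eliminated.
Round 5: A 26, F 14. A has a majority (≥21).

A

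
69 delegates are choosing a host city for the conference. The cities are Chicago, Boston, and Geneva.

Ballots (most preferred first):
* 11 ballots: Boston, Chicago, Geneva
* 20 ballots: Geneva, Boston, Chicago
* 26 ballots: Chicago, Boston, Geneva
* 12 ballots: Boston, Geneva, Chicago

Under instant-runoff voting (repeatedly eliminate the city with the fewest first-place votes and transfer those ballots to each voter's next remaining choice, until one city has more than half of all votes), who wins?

Round 1: Chicago 26, Boston 23, Geneva 20. Geneva eliminated.
Round 2: Chicago 26, Boston 43. Boston has a majority (≥35).

Boston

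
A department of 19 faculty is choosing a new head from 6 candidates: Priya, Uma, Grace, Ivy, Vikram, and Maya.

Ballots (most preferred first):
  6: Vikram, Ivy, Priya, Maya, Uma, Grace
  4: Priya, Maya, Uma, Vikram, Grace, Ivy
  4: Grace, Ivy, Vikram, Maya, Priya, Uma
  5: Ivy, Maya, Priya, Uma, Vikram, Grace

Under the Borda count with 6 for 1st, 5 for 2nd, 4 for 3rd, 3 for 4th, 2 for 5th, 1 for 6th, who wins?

Priya: 6×4 + 4×6 + 4×2 + 5×4 = 76
Uma: 6×2 + 4×4 + 4×1 + 5×3 = 47
Grace: 6×1 + 4×2 + 4×6 + 5×1 = 43
Ivy: 6×5 + 4×1 + 4×5 + 5×6 = 84
Vikram: 6×6 + 4×3 + 4×4 + 5×2 = 74
Maya: 6×3 + 4×5 + 4×3 + 5×5 = 75

Ivy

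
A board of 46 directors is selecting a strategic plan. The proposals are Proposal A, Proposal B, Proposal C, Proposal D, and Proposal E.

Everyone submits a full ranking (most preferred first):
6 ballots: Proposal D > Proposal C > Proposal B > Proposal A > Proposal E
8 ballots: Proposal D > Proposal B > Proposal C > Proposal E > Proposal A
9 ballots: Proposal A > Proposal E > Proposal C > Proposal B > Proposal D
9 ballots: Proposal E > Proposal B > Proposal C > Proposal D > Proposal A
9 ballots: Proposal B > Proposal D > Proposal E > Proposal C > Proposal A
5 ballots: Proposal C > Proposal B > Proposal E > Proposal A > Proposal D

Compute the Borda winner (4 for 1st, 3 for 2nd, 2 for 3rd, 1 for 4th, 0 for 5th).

Proposal B

Proposal A: 6×1 + 8×0 + 9×4 + 9×0 + 9×0 + 5×1 = 47
Proposal B: 6×2 + 8×3 + 9×1 + 9×3 + 9×4 + 5×3 = 123
Proposal C: 6×3 + 8×2 + 9×2 + 9×2 + 9×1 + 5×4 = 99
Proposal D: 6×4 + 8×4 + 9×0 + 9×1 + 9×3 + 5×0 = 92
Proposal E: 6×0 + 8×1 + 9×3 + 9×4 + 9×2 + 5×2 = 99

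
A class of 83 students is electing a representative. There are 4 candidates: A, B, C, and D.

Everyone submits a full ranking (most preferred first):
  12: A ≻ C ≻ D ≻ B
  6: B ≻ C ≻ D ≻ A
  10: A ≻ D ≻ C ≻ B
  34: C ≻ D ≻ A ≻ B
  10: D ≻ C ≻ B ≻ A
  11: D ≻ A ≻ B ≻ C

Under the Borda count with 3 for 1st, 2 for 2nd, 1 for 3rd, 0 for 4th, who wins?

A: 12×3 + 6×0 + 10×3 + 34×1 + 10×0 + 11×2 = 122
B: 12×0 + 6×3 + 10×0 + 34×0 + 10×1 + 11×1 = 39
C: 12×2 + 6×2 + 10×1 + 34×3 + 10×2 + 11×0 = 168
D: 12×1 + 6×1 + 10×2 + 34×2 + 10×3 + 11×3 = 169

D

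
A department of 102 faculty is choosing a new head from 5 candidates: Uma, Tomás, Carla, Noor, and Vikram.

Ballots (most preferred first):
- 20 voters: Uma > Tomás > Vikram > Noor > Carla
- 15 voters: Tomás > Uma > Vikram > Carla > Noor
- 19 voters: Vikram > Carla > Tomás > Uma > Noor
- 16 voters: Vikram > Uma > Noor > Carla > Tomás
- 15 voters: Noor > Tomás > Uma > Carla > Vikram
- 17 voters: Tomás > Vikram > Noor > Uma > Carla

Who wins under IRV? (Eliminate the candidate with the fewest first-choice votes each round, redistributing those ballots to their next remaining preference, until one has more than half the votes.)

Round 1: Uma 20, Tomás 32, Carla 0, Noor 15, Vikram 35. Carla eliminated.
Round 2: Uma 20, Tomás 32, Noor 15, Vikram 35. Noor eliminated.
Round 3: Uma 20, Tomás 47, Vikram 35. Uma eliminated.
Round 4: Tomás 67, Vikram 35. Tomás has a majority (≥52).

Tomás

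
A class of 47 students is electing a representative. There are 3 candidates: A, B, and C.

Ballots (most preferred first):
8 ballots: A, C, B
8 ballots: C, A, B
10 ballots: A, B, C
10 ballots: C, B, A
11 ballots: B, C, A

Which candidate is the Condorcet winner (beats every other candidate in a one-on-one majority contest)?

C

C vs A: 29–18
C vs B: 26–21
C beats every other candidate.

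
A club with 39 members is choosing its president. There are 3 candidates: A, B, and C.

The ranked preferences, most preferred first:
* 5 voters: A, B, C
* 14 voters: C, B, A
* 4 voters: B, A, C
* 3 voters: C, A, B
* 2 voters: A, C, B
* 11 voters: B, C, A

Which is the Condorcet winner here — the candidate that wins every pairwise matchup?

B

B vs A: 29–10
B vs C: 20–19
B beats every other candidate.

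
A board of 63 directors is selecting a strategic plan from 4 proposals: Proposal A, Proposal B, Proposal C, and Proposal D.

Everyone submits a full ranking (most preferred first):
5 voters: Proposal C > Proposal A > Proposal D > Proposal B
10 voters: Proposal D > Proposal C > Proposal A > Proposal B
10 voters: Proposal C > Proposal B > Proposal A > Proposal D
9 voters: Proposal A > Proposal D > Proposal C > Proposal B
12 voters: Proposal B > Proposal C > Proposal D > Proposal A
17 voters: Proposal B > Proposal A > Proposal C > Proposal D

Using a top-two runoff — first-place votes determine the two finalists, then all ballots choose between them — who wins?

Round 1 first-place votes: Proposal A 9, Proposal B 29, Proposal C 15, Proposal D 10. Proposal B and Proposal C advance.
Runoff: Proposal B is ranked above Proposal C on 29 ballots, Proposal C above Proposal B on 34.

Proposal C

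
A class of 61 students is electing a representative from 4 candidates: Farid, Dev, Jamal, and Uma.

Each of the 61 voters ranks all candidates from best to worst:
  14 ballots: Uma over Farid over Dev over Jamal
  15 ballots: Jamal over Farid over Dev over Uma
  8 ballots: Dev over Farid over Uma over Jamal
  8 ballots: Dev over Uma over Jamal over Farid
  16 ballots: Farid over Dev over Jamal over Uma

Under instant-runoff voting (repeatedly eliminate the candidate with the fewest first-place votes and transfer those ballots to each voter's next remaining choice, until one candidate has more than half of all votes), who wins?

Round 1: Farid 16, Dev 16, Jamal 15, Uma 14. Uma eliminated.
Round 2: Farid 30, Dev 16, Jamal 15. Jamal eliminated.
Round 3: Farid 45, Dev 16. Farid has a majority (≥31).

Farid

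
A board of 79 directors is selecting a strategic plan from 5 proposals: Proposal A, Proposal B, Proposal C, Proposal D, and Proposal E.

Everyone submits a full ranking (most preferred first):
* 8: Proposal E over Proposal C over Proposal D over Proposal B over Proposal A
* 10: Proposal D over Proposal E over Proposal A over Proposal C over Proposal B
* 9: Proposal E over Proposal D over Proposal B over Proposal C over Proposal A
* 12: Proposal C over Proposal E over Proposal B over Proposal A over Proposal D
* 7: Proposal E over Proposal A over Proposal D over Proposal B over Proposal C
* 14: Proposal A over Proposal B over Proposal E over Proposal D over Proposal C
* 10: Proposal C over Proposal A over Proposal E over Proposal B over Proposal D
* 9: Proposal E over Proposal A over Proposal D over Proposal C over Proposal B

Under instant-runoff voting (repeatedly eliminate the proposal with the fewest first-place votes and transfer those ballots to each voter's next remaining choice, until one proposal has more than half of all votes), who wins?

Proposal E

Round 1: Proposal A 14, Proposal B 0, Proposal C 22, Proposal D 10, Proposal E 33. Proposal B eliminated.
Round 2: Proposal A 14, Proposal C 22, Proposal D 10, Proposal E 33. Proposal D eliminated.
Round 3: Proposal A 14, Proposal C 22, Proposal E 43. Proposal E has a majority (≥40).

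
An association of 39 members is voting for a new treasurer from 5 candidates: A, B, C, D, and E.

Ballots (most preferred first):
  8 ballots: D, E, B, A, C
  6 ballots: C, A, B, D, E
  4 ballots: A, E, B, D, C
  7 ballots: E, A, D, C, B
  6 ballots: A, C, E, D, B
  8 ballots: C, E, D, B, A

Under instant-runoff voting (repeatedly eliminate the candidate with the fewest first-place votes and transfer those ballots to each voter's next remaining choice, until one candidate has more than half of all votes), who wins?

Round 1: A 10, B 0, C 14, D 8, E 7. B eliminated.
Round 2: A 10, C 14, D 8, E 7. E eliminated.
Round 3: A 17, C 14, D 8. D eliminated.
Round 4: A 25, C 14. A has a majority (≥20).

A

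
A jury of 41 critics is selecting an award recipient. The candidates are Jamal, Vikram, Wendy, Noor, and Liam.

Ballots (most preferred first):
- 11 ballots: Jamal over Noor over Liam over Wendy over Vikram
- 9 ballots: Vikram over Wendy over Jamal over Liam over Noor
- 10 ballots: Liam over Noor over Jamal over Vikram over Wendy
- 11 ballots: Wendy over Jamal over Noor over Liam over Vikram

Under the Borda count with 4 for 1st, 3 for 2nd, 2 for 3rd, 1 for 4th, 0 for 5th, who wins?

Jamal

Jamal: 11×4 + 9×2 + 10×2 + 11×3 = 115
Vikram: 11×0 + 9×4 + 10×1 + 11×0 = 46
Wendy: 11×1 + 9×3 + 10×0 + 11×4 = 82
Noor: 11×3 + 9×0 + 10×3 + 11×2 = 85
Liam: 11×2 + 9×1 + 10×4 + 11×1 = 82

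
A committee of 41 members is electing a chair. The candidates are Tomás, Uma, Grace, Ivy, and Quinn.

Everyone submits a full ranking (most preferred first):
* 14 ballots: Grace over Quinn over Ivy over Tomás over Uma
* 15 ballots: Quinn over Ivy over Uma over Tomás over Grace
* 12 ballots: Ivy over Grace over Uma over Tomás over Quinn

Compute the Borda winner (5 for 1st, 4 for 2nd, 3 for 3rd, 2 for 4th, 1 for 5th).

Tomás: 14×2 + 15×2 + 12×2 = 82
Uma: 14×1 + 15×3 + 12×3 = 95
Grace: 14×5 + 15×1 + 12×4 = 133
Ivy: 14×3 + 15×4 + 12×5 = 162
Quinn: 14×4 + 15×5 + 12×1 = 143

Ivy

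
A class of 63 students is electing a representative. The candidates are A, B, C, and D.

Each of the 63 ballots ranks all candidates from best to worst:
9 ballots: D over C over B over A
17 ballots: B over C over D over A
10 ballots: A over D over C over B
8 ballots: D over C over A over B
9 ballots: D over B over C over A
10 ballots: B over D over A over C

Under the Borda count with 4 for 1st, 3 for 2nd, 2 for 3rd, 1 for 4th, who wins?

D

A: 9×1 + 17×1 + 10×4 + 8×2 + 9×1 + 10×2 = 111
B: 9×2 + 17×4 + 10×1 + 8×1 + 9×3 + 10×4 = 171
C: 9×3 + 17×3 + 10×2 + 8×3 + 9×2 + 10×1 = 150
D: 9×4 + 17×2 + 10×3 + 8×4 + 9×4 + 10×3 = 198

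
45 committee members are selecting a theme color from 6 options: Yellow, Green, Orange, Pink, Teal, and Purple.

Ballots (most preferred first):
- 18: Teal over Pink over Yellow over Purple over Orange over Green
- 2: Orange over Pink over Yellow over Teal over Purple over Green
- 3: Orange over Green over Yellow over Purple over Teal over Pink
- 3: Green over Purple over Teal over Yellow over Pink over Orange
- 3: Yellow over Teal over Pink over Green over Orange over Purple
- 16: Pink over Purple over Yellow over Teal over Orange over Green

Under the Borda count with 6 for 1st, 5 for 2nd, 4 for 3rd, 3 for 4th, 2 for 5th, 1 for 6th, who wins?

Pink

Yellow: 18×4 + 2×4 + 3×4 + 3×3 + 3×6 + 16×4 = 183
Green: 18×1 + 2×1 + 3×5 + 3×6 + 3×3 + 16×1 = 78
Orange: 18×2 + 2×6 + 3×6 + 3×1 + 3×2 + 16×2 = 107
Pink: 18×5 + 2×5 + 3×1 + 3×2 + 3×4 + 16×6 = 217
Teal: 18×6 + 2×3 + 3×2 + 3×4 + 3×5 + 16×3 = 195
Purple: 18×3 + 2×2 + 3×3 + 3×5 + 3×1 + 16×5 = 165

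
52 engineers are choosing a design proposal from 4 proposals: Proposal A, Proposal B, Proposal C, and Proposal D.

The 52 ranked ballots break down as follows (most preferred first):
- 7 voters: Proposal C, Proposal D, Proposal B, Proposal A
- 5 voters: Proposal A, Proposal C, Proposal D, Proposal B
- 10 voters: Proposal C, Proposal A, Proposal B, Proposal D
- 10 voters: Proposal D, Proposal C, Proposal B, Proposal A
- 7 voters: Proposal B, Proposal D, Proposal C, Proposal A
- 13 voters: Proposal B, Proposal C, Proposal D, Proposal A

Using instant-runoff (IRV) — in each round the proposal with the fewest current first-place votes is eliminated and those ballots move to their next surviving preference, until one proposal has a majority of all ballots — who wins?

Round 1: Proposal A 5, Proposal B 20, Proposal C 17, Proposal D 10. Proposal A eliminated.
Round 2: Proposal B 20, Proposal C 22, Proposal D 10. Proposal D eliminated.
Round 3: Proposal B 20, Proposal C 32. Proposal C has a majority (≥27).

Proposal C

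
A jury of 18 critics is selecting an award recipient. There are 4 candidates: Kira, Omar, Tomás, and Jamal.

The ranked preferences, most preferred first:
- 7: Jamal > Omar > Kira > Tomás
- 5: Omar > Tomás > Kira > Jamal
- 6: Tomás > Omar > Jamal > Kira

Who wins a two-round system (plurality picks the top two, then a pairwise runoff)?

Round 1 first-place votes: Kira 0, Omar 5, Tomás 6, Jamal 7. Jamal and Tomás advance.
Runoff: Jamal is ranked above Tomás on 7 ballots, Tomás above Jamal on 11.

Tomás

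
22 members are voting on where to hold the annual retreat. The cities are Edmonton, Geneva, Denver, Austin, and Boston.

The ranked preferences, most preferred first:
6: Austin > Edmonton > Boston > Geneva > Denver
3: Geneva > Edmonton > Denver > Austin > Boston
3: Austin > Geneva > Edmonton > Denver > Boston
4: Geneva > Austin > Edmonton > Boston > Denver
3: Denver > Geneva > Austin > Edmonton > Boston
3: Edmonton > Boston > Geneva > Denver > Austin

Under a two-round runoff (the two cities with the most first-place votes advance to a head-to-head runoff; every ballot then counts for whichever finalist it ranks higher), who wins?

Round 1 first-place votes: Edmonton 3, Geneva 7, Denver 3, Austin 9, Boston 0. Austin and Geneva advance.
Runoff: Austin is ranked above Geneva on 9 ballots, Geneva above Austin on 13.

Geneva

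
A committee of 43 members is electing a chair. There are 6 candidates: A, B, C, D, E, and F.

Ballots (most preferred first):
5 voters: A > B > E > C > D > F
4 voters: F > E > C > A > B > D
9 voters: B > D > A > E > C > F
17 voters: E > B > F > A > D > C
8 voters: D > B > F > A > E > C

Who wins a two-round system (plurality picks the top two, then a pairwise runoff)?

B

Round 1 first-place votes: A 5, B 9, C 0, D 8, E 17, F 4. E and B advance.
Runoff: E is ranked above B on 21 ballots, B above E on 22.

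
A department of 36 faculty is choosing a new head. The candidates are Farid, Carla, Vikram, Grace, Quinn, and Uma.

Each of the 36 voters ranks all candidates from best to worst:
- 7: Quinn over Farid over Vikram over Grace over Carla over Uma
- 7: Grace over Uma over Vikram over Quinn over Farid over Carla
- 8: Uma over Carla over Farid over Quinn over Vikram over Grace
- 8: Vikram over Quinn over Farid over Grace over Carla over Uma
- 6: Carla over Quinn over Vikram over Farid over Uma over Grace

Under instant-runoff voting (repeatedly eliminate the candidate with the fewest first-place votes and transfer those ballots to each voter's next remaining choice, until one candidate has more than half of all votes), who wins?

Quinn

Round 1: Farid 0, Carla 6, Vikram 8, Grace 7, Quinn 7, Uma 8. Farid eliminated.
Round 2: Carla 6, Vikram 8, Grace 7, Quinn 7, Uma 8. Carla eliminated.
Round 3: Vikram 8, Grace 7, Quinn 13, Uma 8. Grace eliminated.
Round 4: Vikram 8, Quinn 13, Uma 15. Vikram eliminated.
Round 5: Quinn 21, Uma 15. Quinn has a majority (≥19).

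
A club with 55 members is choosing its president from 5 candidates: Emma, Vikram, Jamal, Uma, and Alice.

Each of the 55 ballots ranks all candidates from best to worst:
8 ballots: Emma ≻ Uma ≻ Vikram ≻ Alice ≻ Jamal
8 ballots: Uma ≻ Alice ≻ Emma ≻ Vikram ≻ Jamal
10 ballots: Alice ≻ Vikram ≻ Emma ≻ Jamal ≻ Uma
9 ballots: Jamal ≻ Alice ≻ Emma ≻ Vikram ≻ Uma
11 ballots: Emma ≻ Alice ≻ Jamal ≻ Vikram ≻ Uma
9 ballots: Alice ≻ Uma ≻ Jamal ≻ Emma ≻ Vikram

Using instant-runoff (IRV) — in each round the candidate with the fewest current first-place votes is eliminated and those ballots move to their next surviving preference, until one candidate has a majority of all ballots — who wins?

Round 1: Emma 19, Vikram 0, Jamal 9, Uma 8, Alice 19. Vikram eliminated.
Round 2: Emma 19, Jamal 9, Uma 8, Alice 19. Uma eliminated.
Round 3: Emma 19, Jamal 9, Alice 27. Jamal eliminated.
Round 4: Emma 19, Alice 36. Alice has a majority (≥28).

Alice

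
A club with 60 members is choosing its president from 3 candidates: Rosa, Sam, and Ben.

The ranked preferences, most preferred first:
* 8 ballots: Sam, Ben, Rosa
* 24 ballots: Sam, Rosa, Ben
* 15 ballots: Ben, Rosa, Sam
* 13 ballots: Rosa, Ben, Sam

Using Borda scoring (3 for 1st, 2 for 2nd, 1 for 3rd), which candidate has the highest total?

Rosa: 8×1 + 24×2 + 15×2 + 13×3 = 125
Sam: 8×3 + 24×3 + 15×1 + 13×1 = 124
Ben: 8×2 + 24×1 + 15×3 + 13×2 = 111

Rosa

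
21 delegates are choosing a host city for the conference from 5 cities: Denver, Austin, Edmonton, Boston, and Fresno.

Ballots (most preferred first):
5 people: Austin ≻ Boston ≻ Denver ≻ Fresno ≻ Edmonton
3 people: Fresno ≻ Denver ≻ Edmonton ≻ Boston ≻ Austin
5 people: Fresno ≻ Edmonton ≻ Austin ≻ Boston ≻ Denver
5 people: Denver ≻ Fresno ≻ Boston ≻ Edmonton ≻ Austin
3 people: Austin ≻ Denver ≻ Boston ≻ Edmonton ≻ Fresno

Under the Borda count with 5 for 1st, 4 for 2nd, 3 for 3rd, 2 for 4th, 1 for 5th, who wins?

Denver: 5×3 + 3×4 + 5×1 + 5×5 + 3×4 = 69
Austin: 5×5 + 3×1 + 5×3 + 5×1 + 3×5 = 63
Edmonton: 5×1 + 3×3 + 5×4 + 5×2 + 3×2 = 50
Boston: 5×4 + 3×2 + 5×2 + 5×3 + 3×3 = 60
Fresno: 5×2 + 3×5 + 5×5 + 5×4 + 3×1 = 73

Fresno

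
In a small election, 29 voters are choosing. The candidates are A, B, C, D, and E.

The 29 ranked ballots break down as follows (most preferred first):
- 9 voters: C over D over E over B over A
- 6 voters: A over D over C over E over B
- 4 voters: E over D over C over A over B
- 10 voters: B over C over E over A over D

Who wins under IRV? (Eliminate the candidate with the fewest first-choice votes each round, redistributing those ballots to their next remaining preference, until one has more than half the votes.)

C

Round 1: A 6, B 10, C 9, D 0, E 4. D eliminated.
Round 2: A 6, B 10, C 9, E 4. E eliminated.
Round 3: A 6, B 10, C 13. A eliminated.
Round 4: B 10, C 19. C has a majority (≥15).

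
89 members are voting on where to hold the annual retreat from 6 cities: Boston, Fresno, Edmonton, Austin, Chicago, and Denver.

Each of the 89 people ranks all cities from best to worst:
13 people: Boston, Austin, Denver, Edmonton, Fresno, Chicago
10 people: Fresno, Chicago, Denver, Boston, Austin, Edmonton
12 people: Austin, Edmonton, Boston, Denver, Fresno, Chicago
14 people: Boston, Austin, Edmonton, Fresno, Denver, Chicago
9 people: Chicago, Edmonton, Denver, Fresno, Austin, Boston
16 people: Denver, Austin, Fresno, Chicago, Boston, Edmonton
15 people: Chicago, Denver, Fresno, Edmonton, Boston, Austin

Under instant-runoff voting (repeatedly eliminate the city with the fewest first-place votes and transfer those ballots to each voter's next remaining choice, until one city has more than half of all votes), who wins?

Chicago

Round 1: Boston 27, Fresno 10, Edmonton 0, Austin 12, Chicago 24, Denver 16. Edmonton eliminated.
Round 2: Boston 27, Fresno 10, Austin 12, Chicago 24, Denver 16. Fresno eliminated.
Round 3: Boston 27, Austin 12, Chicago 34, Denver 16. Austin eliminated.
Round 4: Boston 39, Chicago 34, Denver 16. Denver eliminated.
Round 5: Boston 39, Chicago 50. Chicago has a majority (≥45).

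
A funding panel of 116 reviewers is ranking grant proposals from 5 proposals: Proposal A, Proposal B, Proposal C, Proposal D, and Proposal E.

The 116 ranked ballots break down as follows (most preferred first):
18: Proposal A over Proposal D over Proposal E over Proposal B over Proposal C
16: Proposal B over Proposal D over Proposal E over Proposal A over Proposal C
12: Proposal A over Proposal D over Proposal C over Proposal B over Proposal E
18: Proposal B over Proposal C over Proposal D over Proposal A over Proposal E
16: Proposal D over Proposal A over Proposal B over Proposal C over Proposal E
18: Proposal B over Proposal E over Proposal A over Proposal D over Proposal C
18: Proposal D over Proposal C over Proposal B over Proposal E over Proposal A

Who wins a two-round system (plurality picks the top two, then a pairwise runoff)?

Round 1 first-place votes: Proposal A 30, Proposal B 52, Proposal C 0, Proposal D 34, Proposal E 0. Proposal B and Proposal D advance.
Runoff: Proposal B is ranked above Proposal D on 52 ballots, Proposal D above Proposal B on 64.

Proposal D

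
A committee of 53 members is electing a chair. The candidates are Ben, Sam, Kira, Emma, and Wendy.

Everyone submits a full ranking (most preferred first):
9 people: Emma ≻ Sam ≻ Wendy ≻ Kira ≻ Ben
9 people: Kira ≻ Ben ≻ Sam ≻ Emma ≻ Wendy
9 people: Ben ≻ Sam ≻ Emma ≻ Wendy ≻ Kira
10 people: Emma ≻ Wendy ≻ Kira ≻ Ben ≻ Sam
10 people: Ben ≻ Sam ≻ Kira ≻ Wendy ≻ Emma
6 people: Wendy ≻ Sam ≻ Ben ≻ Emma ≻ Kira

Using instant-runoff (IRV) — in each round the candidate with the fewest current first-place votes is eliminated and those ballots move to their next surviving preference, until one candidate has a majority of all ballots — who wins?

Round 1: Ben 19, Sam 0, Kira 9, Emma 19, Wendy 6. Sam eliminated.
Round 2: Ben 19, Kira 9, Emma 19, Wendy 6. Wendy eliminated.
Round 3: Ben 25, Kira 9, Emma 19. Kira eliminated.
Round 4: Ben 34, Emma 19. Ben has a majority (≥27).

Ben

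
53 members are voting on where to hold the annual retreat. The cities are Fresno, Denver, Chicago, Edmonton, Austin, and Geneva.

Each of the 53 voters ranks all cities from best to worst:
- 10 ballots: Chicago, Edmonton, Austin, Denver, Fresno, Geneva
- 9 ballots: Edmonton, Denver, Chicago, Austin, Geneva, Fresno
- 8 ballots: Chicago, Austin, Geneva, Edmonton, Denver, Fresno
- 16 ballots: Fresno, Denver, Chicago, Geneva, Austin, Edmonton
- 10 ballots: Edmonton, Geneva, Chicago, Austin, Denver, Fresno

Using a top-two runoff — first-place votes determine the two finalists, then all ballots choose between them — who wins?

Chicago

Round 1 first-place votes: Fresno 16, Denver 0, Chicago 18, Edmonton 19, Austin 0, Geneva 0. Edmonton and Chicago advance.
Runoff: Edmonton is ranked above Chicago on 19 ballots, Chicago above Edmonton on 34.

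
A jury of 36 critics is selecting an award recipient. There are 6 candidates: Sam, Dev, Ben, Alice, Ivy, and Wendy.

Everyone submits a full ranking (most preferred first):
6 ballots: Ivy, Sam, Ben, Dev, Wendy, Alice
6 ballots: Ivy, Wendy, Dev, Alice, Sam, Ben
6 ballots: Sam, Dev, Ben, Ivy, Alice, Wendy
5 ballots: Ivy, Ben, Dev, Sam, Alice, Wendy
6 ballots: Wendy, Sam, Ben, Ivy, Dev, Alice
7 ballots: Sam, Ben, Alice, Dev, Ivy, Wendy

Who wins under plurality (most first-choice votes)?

First-place votes: Sam 13, Dev 0, Ben 0, Alice 0, Ivy 17, Wendy 6.

Ivy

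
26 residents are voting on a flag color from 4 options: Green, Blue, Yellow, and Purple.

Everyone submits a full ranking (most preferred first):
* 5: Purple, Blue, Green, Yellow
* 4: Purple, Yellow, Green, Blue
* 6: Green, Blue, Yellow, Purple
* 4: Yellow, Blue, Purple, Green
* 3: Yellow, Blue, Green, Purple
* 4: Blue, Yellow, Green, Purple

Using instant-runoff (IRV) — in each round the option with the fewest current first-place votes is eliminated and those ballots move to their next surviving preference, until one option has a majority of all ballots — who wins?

Round 1: Green 6, Blue 4, Yellow 7, Purple 9. Blue eliminated.
Round 2: Green 6, Yellow 11, Purple 9. Green eliminated.
Round 3: Yellow 17, Purple 9. Yellow has a majority (≥14).

Yellow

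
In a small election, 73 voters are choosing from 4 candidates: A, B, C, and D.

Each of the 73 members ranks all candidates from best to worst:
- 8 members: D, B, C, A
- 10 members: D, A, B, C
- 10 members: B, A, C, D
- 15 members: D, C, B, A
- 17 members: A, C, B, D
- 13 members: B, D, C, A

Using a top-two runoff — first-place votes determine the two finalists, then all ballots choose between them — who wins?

Round 1 first-place votes: A 17, B 23, C 0, D 33. D and B advance.
Runoff: D is ranked above B on 33 ballots, B above D on 40.

B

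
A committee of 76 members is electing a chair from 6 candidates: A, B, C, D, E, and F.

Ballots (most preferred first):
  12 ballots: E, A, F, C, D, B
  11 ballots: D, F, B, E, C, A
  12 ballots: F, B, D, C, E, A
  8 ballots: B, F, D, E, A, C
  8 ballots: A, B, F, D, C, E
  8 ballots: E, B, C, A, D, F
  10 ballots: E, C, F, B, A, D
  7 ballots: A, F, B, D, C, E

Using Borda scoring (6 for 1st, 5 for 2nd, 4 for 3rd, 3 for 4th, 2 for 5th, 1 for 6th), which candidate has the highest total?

A: 12×5 + 11×1 + 12×1 + 8×2 + 8×6 + 8×3 + 10×2 + 7×6 = 233
B: 12×1 + 11×4 + 12×5 + 8×6 + 8×5 + 8×5 + 10×3 + 7×4 = 302
C: 12×3 + 11×2 + 12×3 + 8×1 + 8×2 + 8×4 + 10×5 + 7×2 = 214
D: 12×2 + 11×6 + 12×4 + 8×4 + 8×3 + 8×2 + 10×1 + 7×3 = 241
E: 12×6 + 11×3 + 12×2 + 8×3 + 8×1 + 8×6 + 10×6 + 7×1 = 276
F: 12×4 + 11×5 + 12×6 + 8×5 + 8×4 + 8×1 + 10×4 + 7×5 = 330

F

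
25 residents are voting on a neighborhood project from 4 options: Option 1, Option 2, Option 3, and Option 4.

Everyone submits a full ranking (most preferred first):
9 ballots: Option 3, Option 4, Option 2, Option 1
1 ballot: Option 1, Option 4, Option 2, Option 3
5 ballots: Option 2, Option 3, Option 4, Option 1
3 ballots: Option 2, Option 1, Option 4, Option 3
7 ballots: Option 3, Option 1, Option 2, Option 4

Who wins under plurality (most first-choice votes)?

Option 3

First-place votes: Option 1 1, Option 2 8, Option 3 16, Option 4 0.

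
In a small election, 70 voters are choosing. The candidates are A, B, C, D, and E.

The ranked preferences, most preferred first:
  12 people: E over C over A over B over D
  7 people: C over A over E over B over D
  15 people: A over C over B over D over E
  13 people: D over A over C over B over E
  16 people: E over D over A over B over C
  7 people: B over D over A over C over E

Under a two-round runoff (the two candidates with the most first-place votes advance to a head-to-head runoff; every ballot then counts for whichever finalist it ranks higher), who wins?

A

Round 1 first-place votes: A 15, B 7, C 7, D 13, E 28. E and A advance.
Runoff: E is ranked above A on 28 ballots, A above E on 42.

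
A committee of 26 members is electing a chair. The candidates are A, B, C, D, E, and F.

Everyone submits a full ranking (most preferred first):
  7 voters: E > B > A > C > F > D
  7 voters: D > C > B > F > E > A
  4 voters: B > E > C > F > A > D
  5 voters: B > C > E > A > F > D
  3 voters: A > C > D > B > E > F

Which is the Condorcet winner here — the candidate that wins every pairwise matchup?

B

B vs A: 23–3
B vs C: 16–10
B vs D: 16–10
B vs E: 19–7
B vs F: 26–0
B beats every other candidate.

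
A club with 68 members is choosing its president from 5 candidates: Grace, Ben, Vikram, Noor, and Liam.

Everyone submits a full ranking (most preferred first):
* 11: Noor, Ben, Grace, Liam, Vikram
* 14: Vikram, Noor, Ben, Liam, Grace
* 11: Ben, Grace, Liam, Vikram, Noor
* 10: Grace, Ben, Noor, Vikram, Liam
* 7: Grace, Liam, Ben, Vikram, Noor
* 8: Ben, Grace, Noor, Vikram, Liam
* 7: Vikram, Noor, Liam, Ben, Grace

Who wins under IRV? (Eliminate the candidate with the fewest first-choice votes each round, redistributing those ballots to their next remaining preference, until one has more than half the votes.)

Ben

Round 1: Grace 17, Ben 19, Vikram 21, Noor 11, Liam 0. Liam eliminated.
Round 2: Grace 17, Ben 19, Vikram 21, Noor 11. Noor eliminated.
Round 3: Grace 17, Ben 30, Vikram 21. Grace eliminated.
Round 4: Ben 47, Vikram 21. Ben has a majority (≥35).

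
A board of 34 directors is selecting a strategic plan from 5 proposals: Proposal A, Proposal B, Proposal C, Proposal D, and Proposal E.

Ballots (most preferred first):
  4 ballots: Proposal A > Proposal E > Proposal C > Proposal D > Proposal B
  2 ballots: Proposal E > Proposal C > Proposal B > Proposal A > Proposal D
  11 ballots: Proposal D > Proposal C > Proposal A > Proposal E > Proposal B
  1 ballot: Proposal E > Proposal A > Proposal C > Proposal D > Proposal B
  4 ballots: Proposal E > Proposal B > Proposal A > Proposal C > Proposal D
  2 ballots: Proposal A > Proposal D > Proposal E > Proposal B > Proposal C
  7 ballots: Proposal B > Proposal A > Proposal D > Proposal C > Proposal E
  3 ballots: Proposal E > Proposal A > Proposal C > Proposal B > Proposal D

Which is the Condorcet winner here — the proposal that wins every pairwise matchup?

Proposal A

Proposal A vs Proposal B: 21–13
Proposal A vs Proposal C: 21–13
Proposal A vs Proposal D: 23–11
Proposal A vs Proposal E: 24–10
Proposal A beats every other proposal.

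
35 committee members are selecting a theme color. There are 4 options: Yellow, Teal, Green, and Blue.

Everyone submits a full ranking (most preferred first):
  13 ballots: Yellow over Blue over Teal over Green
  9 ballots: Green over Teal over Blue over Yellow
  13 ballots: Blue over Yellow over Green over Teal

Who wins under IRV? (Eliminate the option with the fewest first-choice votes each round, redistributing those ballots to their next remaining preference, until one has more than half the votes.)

Round 1: Yellow 13, Teal 0, Green 9, Blue 13. Teal eliminated.
Round 2: Yellow 13, Green 9, Blue 13. Green eliminated.
Round 3: Yellow 13, Blue 22. Blue has a majority (≥18).

Blue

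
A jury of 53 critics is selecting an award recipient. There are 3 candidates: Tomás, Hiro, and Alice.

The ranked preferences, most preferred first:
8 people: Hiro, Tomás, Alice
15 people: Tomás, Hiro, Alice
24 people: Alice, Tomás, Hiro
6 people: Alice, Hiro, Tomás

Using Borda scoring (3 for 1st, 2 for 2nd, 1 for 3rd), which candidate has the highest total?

Tomás: 8×2 + 15×3 + 24×2 + 6×1 = 115
Hiro: 8×3 + 15×2 + 24×1 + 6×2 = 90
Alice: 8×1 + 15×1 + 24×3 + 6×3 = 113

Tomás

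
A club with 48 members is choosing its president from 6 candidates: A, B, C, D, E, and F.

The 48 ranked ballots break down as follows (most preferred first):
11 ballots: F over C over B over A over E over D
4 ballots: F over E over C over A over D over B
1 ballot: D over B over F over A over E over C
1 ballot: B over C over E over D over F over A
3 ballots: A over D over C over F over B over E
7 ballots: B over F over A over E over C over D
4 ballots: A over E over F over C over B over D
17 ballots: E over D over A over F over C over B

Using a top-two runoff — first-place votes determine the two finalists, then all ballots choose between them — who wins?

Round 1 first-place votes: A 7, B 8, C 0, D 1, E 17, F 15. E and F advance.
Runoff: E is ranked above F on 22 ballots, F above E on 26.

F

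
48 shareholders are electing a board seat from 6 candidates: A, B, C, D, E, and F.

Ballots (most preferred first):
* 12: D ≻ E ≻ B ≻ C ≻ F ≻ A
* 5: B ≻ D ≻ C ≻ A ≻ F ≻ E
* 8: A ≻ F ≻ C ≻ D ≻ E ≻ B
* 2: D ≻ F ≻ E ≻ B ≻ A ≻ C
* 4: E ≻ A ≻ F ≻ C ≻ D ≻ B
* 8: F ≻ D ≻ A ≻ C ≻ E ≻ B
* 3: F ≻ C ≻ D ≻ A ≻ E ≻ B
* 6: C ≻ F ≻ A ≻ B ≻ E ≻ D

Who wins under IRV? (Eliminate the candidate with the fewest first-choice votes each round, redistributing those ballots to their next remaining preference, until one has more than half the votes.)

F

Round 1: A 8, B 5, C 6, D 14, E 4, F 11. E eliminated.
Round 2: A 12, B 5, C 6, D 14, F 11. B eliminated.
Round 3: A 12, C 6, D 19, F 11. C eliminated.
Round 4: A 12, D 19, F 17. A eliminated.
Round 5: D 19, F 29. F has a majority (≥25).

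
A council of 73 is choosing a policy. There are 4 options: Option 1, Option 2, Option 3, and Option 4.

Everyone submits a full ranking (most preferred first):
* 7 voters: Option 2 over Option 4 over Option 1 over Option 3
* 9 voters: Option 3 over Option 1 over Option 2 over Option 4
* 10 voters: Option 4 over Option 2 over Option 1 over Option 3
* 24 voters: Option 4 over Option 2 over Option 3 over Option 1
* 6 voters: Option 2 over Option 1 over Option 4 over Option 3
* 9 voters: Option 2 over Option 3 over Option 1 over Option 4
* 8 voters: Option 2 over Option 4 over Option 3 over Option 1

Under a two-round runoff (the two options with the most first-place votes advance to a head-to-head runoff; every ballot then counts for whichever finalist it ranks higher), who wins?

Option 2

Round 1 first-place votes: Option 1 0, Option 2 30, Option 3 9, Option 4 34. Option 4 and Option 2 advance.
Runoff: Option 4 is ranked above Option 2 on 34 ballots, Option 2 above Option 4 on 39.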